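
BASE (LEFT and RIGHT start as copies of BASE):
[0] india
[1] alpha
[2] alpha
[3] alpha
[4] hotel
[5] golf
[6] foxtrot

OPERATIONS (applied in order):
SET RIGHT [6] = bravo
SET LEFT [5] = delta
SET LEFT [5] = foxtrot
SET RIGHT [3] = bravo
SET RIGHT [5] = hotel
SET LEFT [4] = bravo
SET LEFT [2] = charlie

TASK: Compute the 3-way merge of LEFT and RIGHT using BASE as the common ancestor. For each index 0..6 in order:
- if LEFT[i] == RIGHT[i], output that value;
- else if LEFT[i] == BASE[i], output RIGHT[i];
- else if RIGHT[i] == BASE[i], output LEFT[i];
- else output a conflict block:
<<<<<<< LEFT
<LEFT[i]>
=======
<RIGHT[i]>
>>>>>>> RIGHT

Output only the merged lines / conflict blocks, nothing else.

Answer: india
alpha
charlie
bravo
bravo
<<<<<<< LEFT
foxtrot
=======
hotel
>>>>>>> RIGHT
bravo

Derivation:
Final LEFT:  [india, alpha, charlie, alpha, bravo, foxtrot, foxtrot]
Final RIGHT: [india, alpha, alpha, bravo, hotel, hotel, bravo]
i=0: L=india R=india -> agree -> india
i=1: L=alpha R=alpha -> agree -> alpha
i=2: L=charlie, R=alpha=BASE -> take LEFT -> charlie
i=3: L=alpha=BASE, R=bravo -> take RIGHT -> bravo
i=4: L=bravo, R=hotel=BASE -> take LEFT -> bravo
i=5: BASE=golf L=foxtrot R=hotel all differ -> CONFLICT
i=6: L=foxtrot=BASE, R=bravo -> take RIGHT -> bravo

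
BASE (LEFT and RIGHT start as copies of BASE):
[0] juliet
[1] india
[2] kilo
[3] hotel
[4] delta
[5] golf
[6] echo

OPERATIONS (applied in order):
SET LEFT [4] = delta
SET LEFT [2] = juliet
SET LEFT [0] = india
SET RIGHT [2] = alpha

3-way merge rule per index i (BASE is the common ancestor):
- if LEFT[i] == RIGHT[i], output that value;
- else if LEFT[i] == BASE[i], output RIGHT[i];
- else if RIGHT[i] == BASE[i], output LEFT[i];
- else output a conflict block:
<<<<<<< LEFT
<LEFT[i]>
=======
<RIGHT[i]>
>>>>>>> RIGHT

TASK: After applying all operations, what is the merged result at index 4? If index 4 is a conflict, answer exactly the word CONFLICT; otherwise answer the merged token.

Answer: delta

Derivation:
Final LEFT:  [india, india, juliet, hotel, delta, golf, echo]
Final RIGHT: [juliet, india, alpha, hotel, delta, golf, echo]
i=0: L=india, R=juliet=BASE -> take LEFT -> india
i=1: L=india R=india -> agree -> india
i=2: BASE=kilo L=juliet R=alpha all differ -> CONFLICT
i=3: L=hotel R=hotel -> agree -> hotel
i=4: L=delta R=delta -> agree -> delta
i=5: L=golf R=golf -> agree -> golf
i=6: L=echo R=echo -> agree -> echo
Index 4 -> delta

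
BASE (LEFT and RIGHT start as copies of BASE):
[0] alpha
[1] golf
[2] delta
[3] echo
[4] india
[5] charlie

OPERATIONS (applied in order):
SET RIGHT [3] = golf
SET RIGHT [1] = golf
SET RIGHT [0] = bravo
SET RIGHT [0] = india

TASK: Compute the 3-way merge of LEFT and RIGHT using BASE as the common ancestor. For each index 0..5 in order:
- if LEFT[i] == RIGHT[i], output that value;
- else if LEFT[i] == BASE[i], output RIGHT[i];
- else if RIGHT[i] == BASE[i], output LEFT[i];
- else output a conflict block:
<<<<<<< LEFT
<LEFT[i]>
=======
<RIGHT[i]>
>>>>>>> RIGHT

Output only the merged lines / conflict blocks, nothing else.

Final LEFT:  [alpha, golf, delta, echo, india, charlie]
Final RIGHT: [india, golf, delta, golf, india, charlie]
i=0: L=alpha=BASE, R=india -> take RIGHT -> india
i=1: L=golf R=golf -> agree -> golf
i=2: L=delta R=delta -> agree -> delta
i=3: L=echo=BASE, R=golf -> take RIGHT -> golf
i=4: L=india R=india -> agree -> india
i=5: L=charlie R=charlie -> agree -> charlie

Answer: india
golf
delta
golf
india
charlie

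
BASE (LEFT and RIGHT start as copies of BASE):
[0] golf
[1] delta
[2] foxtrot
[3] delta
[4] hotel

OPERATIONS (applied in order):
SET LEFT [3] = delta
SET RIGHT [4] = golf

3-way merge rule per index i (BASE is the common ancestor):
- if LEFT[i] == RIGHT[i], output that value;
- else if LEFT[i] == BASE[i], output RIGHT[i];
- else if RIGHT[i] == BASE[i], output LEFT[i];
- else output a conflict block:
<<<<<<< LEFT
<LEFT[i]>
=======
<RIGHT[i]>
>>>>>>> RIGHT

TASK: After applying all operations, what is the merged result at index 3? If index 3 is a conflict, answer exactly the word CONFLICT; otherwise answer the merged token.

Answer: delta

Derivation:
Final LEFT:  [golf, delta, foxtrot, delta, hotel]
Final RIGHT: [golf, delta, foxtrot, delta, golf]
i=0: L=golf R=golf -> agree -> golf
i=1: L=delta R=delta -> agree -> delta
i=2: L=foxtrot R=foxtrot -> agree -> foxtrot
i=3: L=delta R=delta -> agree -> delta
i=4: L=hotel=BASE, R=golf -> take RIGHT -> golf
Index 3 -> delta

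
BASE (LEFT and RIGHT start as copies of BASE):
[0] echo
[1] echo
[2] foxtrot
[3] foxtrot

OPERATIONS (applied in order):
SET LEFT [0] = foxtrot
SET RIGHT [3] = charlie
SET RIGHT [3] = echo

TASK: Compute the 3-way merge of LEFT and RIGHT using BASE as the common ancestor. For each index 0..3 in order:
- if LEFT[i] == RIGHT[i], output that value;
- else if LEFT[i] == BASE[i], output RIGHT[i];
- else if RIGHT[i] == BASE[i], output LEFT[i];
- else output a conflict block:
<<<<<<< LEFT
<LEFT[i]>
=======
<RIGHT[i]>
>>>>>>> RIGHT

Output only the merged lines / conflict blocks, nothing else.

Final LEFT:  [foxtrot, echo, foxtrot, foxtrot]
Final RIGHT: [echo, echo, foxtrot, echo]
i=0: L=foxtrot, R=echo=BASE -> take LEFT -> foxtrot
i=1: L=echo R=echo -> agree -> echo
i=2: L=foxtrot R=foxtrot -> agree -> foxtrot
i=3: L=foxtrot=BASE, R=echo -> take RIGHT -> echo

Answer: foxtrot
echo
foxtrot
echo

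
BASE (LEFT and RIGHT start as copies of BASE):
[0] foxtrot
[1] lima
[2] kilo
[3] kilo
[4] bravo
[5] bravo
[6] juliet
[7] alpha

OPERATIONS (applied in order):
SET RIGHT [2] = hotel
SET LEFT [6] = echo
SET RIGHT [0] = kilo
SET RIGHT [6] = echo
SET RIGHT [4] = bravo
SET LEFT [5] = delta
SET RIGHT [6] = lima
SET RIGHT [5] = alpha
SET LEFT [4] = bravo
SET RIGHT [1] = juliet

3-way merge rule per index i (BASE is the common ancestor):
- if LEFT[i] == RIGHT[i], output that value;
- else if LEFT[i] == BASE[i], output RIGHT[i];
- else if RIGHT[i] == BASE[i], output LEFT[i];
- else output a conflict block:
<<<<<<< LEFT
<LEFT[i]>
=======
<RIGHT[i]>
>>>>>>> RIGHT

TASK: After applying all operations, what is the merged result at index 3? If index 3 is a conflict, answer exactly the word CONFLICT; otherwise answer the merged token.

Answer: kilo

Derivation:
Final LEFT:  [foxtrot, lima, kilo, kilo, bravo, delta, echo, alpha]
Final RIGHT: [kilo, juliet, hotel, kilo, bravo, alpha, lima, alpha]
i=0: L=foxtrot=BASE, R=kilo -> take RIGHT -> kilo
i=1: L=lima=BASE, R=juliet -> take RIGHT -> juliet
i=2: L=kilo=BASE, R=hotel -> take RIGHT -> hotel
i=3: L=kilo R=kilo -> agree -> kilo
i=4: L=bravo R=bravo -> agree -> bravo
i=5: BASE=bravo L=delta R=alpha all differ -> CONFLICT
i=6: BASE=juliet L=echo R=lima all differ -> CONFLICT
i=7: L=alpha R=alpha -> agree -> alpha
Index 3 -> kilo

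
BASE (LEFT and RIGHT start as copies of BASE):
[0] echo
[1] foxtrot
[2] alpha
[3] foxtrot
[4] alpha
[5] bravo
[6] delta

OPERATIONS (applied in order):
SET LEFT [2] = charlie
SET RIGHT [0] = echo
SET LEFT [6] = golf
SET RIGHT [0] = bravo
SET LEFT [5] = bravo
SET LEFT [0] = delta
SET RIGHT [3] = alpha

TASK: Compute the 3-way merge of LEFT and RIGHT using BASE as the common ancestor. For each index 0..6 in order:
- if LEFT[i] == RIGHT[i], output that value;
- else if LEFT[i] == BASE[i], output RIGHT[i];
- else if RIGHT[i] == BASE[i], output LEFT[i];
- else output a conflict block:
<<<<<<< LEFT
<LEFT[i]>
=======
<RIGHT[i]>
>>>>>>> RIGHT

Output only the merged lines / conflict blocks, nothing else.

Final LEFT:  [delta, foxtrot, charlie, foxtrot, alpha, bravo, golf]
Final RIGHT: [bravo, foxtrot, alpha, alpha, alpha, bravo, delta]
i=0: BASE=echo L=delta R=bravo all differ -> CONFLICT
i=1: L=foxtrot R=foxtrot -> agree -> foxtrot
i=2: L=charlie, R=alpha=BASE -> take LEFT -> charlie
i=3: L=foxtrot=BASE, R=alpha -> take RIGHT -> alpha
i=4: L=alpha R=alpha -> agree -> alpha
i=5: L=bravo R=bravo -> agree -> bravo
i=6: L=golf, R=delta=BASE -> take LEFT -> golf

Answer: <<<<<<< LEFT
delta
=======
bravo
>>>>>>> RIGHT
foxtrot
charlie
alpha
alpha
bravo
golf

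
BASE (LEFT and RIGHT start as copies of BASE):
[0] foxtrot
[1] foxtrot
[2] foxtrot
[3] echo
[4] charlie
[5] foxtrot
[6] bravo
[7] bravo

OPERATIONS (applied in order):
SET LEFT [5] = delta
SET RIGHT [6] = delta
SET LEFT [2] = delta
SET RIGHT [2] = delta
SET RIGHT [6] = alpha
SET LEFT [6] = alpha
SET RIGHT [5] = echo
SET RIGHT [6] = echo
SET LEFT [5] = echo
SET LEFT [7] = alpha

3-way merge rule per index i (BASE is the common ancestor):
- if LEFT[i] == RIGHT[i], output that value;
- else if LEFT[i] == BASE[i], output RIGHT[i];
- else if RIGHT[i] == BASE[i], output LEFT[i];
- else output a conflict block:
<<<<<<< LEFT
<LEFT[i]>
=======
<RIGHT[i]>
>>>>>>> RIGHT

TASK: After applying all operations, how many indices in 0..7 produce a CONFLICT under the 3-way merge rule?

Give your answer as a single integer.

Final LEFT:  [foxtrot, foxtrot, delta, echo, charlie, echo, alpha, alpha]
Final RIGHT: [foxtrot, foxtrot, delta, echo, charlie, echo, echo, bravo]
i=0: L=foxtrot R=foxtrot -> agree -> foxtrot
i=1: L=foxtrot R=foxtrot -> agree -> foxtrot
i=2: L=delta R=delta -> agree -> delta
i=3: L=echo R=echo -> agree -> echo
i=4: L=charlie R=charlie -> agree -> charlie
i=5: L=echo R=echo -> agree -> echo
i=6: BASE=bravo L=alpha R=echo all differ -> CONFLICT
i=7: L=alpha, R=bravo=BASE -> take LEFT -> alpha
Conflict count: 1

Answer: 1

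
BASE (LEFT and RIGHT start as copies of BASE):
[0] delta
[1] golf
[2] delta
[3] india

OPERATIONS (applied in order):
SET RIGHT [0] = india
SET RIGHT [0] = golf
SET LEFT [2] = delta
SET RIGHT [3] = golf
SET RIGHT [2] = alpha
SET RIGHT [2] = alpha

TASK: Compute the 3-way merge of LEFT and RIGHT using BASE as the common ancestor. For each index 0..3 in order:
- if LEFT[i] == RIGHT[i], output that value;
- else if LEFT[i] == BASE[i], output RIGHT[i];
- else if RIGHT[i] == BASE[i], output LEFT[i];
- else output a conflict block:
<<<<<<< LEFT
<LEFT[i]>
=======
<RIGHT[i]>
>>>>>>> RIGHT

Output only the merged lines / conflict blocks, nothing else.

Answer: golf
golf
alpha
golf

Derivation:
Final LEFT:  [delta, golf, delta, india]
Final RIGHT: [golf, golf, alpha, golf]
i=0: L=delta=BASE, R=golf -> take RIGHT -> golf
i=1: L=golf R=golf -> agree -> golf
i=2: L=delta=BASE, R=alpha -> take RIGHT -> alpha
i=3: L=india=BASE, R=golf -> take RIGHT -> golf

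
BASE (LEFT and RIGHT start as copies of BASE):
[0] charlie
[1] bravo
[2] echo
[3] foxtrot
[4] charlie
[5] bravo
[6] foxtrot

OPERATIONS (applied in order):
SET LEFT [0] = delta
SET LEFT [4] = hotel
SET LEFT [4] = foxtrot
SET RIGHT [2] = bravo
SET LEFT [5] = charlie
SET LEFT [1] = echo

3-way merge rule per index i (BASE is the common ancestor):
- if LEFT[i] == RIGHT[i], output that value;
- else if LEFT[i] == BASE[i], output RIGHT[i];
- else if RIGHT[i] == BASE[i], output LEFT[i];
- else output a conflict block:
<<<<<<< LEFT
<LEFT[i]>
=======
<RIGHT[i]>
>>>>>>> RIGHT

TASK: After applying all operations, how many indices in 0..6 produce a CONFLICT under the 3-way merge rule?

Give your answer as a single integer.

Final LEFT:  [delta, echo, echo, foxtrot, foxtrot, charlie, foxtrot]
Final RIGHT: [charlie, bravo, bravo, foxtrot, charlie, bravo, foxtrot]
i=0: L=delta, R=charlie=BASE -> take LEFT -> delta
i=1: L=echo, R=bravo=BASE -> take LEFT -> echo
i=2: L=echo=BASE, R=bravo -> take RIGHT -> bravo
i=3: L=foxtrot R=foxtrot -> agree -> foxtrot
i=4: L=foxtrot, R=charlie=BASE -> take LEFT -> foxtrot
i=5: L=charlie, R=bravo=BASE -> take LEFT -> charlie
i=6: L=foxtrot R=foxtrot -> agree -> foxtrot
Conflict count: 0

Answer: 0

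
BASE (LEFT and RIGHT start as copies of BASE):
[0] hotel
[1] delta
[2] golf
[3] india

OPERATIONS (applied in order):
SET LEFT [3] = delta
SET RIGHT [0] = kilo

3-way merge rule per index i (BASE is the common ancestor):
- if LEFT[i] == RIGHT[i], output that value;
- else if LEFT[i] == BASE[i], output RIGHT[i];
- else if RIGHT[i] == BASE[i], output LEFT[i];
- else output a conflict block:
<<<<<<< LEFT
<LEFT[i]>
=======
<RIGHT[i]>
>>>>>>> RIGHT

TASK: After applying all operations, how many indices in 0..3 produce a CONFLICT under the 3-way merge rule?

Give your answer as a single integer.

Answer: 0

Derivation:
Final LEFT:  [hotel, delta, golf, delta]
Final RIGHT: [kilo, delta, golf, india]
i=0: L=hotel=BASE, R=kilo -> take RIGHT -> kilo
i=1: L=delta R=delta -> agree -> delta
i=2: L=golf R=golf -> agree -> golf
i=3: L=delta, R=india=BASE -> take LEFT -> delta
Conflict count: 0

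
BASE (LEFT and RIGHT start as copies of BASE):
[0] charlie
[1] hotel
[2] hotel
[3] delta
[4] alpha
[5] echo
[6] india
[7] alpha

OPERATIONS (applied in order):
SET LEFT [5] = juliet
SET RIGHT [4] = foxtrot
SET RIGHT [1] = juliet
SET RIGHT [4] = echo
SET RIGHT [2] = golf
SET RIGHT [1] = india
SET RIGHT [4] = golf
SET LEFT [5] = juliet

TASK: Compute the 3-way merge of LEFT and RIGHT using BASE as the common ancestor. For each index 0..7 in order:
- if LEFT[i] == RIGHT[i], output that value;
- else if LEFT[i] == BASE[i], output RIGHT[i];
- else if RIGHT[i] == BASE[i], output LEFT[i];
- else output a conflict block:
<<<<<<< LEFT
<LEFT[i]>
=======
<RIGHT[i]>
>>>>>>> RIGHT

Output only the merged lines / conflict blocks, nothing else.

Final LEFT:  [charlie, hotel, hotel, delta, alpha, juliet, india, alpha]
Final RIGHT: [charlie, india, golf, delta, golf, echo, india, alpha]
i=0: L=charlie R=charlie -> agree -> charlie
i=1: L=hotel=BASE, R=india -> take RIGHT -> india
i=2: L=hotel=BASE, R=golf -> take RIGHT -> golf
i=3: L=delta R=delta -> agree -> delta
i=4: L=alpha=BASE, R=golf -> take RIGHT -> golf
i=5: L=juliet, R=echo=BASE -> take LEFT -> juliet
i=6: L=india R=india -> agree -> india
i=7: L=alpha R=alpha -> agree -> alpha

Answer: charlie
india
golf
delta
golf
juliet
india
alpha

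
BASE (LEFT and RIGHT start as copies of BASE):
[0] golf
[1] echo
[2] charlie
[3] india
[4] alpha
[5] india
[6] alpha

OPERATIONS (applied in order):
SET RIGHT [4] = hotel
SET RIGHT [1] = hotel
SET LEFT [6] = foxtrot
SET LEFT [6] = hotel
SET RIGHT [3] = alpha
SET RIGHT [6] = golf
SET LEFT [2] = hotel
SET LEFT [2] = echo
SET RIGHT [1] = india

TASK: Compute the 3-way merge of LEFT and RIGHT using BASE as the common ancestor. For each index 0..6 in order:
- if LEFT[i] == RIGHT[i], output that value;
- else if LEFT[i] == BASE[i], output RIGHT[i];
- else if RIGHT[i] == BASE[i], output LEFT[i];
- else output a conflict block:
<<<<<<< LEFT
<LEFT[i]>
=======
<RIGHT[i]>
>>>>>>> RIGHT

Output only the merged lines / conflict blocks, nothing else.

Answer: golf
india
echo
alpha
hotel
india
<<<<<<< LEFT
hotel
=======
golf
>>>>>>> RIGHT

Derivation:
Final LEFT:  [golf, echo, echo, india, alpha, india, hotel]
Final RIGHT: [golf, india, charlie, alpha, hotel, india, golf]
i=0: L=golf R=golf -> agree -> golf
i=1: L=echo=BASE, R=india -> take RIGHT -> india
i=2: L=echo, R=charlie=BASE -> take LEFT -> echo
i=3: L=india=BASE, R=alpha -> take RIGHT -> alpha
i=4: L=alpha=BASE, R=hotel -> take RIGHT -> hotel
i=5: L=india R=india -> agree -> india
i=6: BASE=alpha L=hotel R=golf all differ -> CONFLICT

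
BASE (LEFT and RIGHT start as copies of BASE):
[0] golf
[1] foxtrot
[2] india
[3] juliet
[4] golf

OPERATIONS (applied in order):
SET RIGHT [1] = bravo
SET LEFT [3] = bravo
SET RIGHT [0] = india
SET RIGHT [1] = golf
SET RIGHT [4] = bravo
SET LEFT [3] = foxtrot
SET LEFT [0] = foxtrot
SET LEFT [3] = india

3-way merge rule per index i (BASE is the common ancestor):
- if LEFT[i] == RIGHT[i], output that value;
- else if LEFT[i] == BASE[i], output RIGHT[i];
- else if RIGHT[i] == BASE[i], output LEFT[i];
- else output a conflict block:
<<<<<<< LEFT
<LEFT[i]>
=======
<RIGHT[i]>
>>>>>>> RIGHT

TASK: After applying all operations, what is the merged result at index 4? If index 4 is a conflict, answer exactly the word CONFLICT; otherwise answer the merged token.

Final LEFT:  [foxtrot, foxtrot, india, india, golf]
Final RIGHT: [india, golf, india, juliet, bravo]
i=0: BASE=golf L=foxtrot R=india all differ -> CONFLICT
i=1: L=foxtrot=BASE, R=golf -> take RIGHT -> golf
i=2: L=india R=india -> agree -> india
i=3: L=india, R=juliet=BASE -> take LEFT -> india
i=4: L=golf=BASE, R=bravo -> take RIGHT -> bravo
Index 4 -> bravo

Answer: bravo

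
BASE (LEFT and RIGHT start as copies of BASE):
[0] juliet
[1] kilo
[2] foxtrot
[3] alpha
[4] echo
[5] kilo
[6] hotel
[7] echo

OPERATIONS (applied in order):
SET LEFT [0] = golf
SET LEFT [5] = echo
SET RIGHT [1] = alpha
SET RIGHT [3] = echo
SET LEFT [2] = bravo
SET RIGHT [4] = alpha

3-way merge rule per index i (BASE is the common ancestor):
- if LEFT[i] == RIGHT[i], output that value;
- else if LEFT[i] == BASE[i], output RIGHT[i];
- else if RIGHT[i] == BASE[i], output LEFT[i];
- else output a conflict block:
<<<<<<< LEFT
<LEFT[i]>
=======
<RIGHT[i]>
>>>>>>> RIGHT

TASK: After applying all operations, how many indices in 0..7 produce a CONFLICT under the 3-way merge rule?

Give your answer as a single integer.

Answer: 0

Derivation:
Final LEFT:  [golf, kilo, bravo, alpha, echo, echo, hotel, echo]
Final RIGHT: [juliet, alpha, foxtrot, echo, alpha, kilo, hotel, echo]
i=0: L=golf, R=juliet=BASE -> take LEFT -> golf
i=1: L=kilo=BASE, R=alpha -> take RIGHT -> alpha
i=2: L=bravo, R=foxtrot=BASE -> take LEFT -> bravo
i=3: L=alpha=BASE, R=echo -> take RIGHT -> echo
i=4: L=echo=BASE, R=alpha -> take RIGHT -> alpha
i=5: L=echo, R=kilo=BASE -> take LEFT -> echo
i=6: L=hotel R=hotel -> agree -> hotel
i=7: L=echo R=echo -> agree -> echo
Conflict count: 0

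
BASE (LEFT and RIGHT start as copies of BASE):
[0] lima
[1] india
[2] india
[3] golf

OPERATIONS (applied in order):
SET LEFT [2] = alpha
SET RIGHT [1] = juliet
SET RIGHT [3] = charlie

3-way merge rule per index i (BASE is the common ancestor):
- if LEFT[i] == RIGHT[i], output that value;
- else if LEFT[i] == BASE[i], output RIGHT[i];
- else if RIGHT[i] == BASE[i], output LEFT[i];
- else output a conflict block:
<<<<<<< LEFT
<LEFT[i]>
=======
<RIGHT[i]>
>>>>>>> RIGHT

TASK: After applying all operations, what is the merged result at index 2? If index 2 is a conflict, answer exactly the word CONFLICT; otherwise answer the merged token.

Final LEFT:  [lima, india, alpha, golf]
Final RIGHT: [lima, juliet, india, charlie]
i=0: L=lima R=lima -> agree -> lima
i=1: L=india=BASE, R=juliet -> take RIGHT -> juliet
i=2: L=alpha, R=india=BASE -> take LEFT -> alpha
i=3: L=golf=BASE, R=charlie -> take RIGHT -> charlie
Index 2 -> alpha

Answer: alpha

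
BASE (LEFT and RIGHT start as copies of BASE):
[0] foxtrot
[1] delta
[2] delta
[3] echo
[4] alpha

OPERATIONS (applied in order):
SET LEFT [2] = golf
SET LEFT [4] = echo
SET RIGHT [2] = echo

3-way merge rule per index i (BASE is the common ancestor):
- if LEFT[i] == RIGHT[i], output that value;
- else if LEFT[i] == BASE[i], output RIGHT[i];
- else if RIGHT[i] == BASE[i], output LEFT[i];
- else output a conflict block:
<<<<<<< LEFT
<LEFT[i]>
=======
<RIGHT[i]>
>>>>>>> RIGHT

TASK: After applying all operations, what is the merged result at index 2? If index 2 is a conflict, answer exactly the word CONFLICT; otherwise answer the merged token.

Answer: CONFLICT

Derivation:
Final LEFT:  [foxtrot, delta, golf, echo, echo]
Final RIGHT: [foxtrot, delta, echo, echo, alpha]
i=0: L=foxtrot R=foxtrot -> agree -> foxtrot
i=1: L=delta R=delta -> agree -> delta
i=2: BASE=delta L=golf R=echo all differ -> CONFLICT
i=3: L=echo R=echo -> agree -> echo
i=4: L=echo, R=alpha=BASE -> take LEFT -> echo
Index 2 -> CONFLICT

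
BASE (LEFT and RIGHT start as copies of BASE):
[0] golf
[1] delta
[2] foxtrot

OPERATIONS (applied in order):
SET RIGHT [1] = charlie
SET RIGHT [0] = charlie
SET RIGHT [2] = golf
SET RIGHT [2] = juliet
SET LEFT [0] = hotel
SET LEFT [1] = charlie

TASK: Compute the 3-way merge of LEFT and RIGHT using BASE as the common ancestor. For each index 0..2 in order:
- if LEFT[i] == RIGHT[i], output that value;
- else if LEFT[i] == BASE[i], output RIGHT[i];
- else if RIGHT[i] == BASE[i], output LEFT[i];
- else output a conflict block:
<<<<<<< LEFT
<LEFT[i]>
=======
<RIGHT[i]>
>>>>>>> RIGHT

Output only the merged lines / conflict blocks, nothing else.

Final LEFT:  [hotel, charlie, foxtrot]
Final RIGHT: [charlie, charlie, juliet]
i=0: BASE=golf L=hotel R=charlie all differ -> CONFLICT
i=1: L=charlie R=charlie -> agree -> charlie
i=2: L=foxtrot=BASE, R=juliet -> take RIGHT -> juliet

Answer: <<<<<<< LEFT
hotel
=======
charlie
>>>>>>> RIGHT
charlie
juliet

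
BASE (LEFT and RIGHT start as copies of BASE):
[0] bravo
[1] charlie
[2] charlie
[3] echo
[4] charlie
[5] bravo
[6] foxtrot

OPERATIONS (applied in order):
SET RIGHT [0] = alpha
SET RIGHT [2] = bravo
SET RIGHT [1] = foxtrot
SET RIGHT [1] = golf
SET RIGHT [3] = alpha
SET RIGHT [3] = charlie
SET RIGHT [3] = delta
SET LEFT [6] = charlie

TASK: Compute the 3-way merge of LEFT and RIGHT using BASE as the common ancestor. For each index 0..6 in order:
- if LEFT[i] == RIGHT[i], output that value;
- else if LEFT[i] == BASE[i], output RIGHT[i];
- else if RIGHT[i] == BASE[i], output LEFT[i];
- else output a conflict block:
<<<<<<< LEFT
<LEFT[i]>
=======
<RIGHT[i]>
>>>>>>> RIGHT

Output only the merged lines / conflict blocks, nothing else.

Final LEFT:  [bravo, charlie, charlie, echo, charlie, bravo, charlie]
Final RIGHT: [alpha, golf, bravo, delta, charlie, bravo, foxtrot]
i=0: L=bravo=BASE, R=alpha -> take RIGHT -> alpha
i=1: L=charlie=BASE, R=golf -> take RIGHT -> golf
i=2: L=charlie=BASE, R=bravo -> take RIGHT -> bravo
i=3: L=echo=BASE, R=delta -> take RIGHT -> delta
i=4: L=charlie R=charlie -> agree -> charlie
i=5: L=bravo R=bravo -> agree -> bravo
i=6: L=charlie, R=foxtrot=BASE -> take LEFT -> charlie

Answer: alpha
golf
bravo
delta
charlie
bravo
charlie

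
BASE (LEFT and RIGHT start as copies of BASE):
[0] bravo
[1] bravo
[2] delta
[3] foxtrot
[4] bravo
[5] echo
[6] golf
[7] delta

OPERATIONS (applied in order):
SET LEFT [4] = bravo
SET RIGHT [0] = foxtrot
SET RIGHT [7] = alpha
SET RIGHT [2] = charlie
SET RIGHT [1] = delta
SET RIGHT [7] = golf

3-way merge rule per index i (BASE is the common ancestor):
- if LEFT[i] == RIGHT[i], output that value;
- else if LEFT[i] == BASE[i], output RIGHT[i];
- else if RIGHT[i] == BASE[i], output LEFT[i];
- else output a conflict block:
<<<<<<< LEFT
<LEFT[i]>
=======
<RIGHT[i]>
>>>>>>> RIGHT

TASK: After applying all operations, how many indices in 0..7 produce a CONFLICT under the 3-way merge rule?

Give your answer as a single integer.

Answer: 0

Derivation:
Final LEFT:  [bravo, bravo, delta, foxtrot, bravo, echo, golf, delta]
Final RIGHT: [foxtrot, delta, charlie, foxtrot, bravo, echo, golf, golf]
i=0: L=bravo=BASE, R=foxtrot -> take RIGHT -> foxtrot
i=1: L=bravo=BASE, R=delta -> take RIGHT -> delta
i=2: L=delta=BASE, R=charlie -> take RIGHT -> charlie
i=3: L=foxtrot R=foxtrot -> agree -> foxtrot
i=4: L=bravo R=bravo -> agree -> bravo
i=5: L=echo R=echo -> agree -> echo
i=6: L=golf R=golf -> agree -> golf
i=7: L=delta=BASE, R=golf -> take RIGHT -> golf
Conflict count: 0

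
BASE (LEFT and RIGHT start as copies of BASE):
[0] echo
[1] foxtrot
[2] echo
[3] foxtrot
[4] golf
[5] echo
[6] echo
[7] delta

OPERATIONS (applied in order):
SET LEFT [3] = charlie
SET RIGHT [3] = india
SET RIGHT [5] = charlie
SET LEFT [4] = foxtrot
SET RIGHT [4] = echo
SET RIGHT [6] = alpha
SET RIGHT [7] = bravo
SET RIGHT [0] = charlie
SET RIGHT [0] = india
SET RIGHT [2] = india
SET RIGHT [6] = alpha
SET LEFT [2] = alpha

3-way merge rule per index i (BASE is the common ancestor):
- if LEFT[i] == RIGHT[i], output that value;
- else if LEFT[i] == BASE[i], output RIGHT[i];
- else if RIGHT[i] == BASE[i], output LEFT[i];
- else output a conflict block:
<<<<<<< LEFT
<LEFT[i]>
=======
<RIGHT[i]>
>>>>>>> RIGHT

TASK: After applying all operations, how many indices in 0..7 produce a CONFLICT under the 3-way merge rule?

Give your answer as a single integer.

Final LEFT:  [echo, foxtrot, alpha, charlie, foxtrot, echo, echo, delta]
Final RIGHT: [india, foxtrot, india, india, echo, charlie, alpha, bravo]
i=0: L=echo=BASE, R=india -> take RIGHT -> india
i=1: L=foxtrot R=foxtrot -> agree -> foxtrot
i=2: BASE=echo L=alpha R=india all differ -> CONFLICT
i=3: BASE=foxtrot L=charlie R=india all differ -> CONFLICT
i=4: BASE=golf L=foxtrot R=echo all differ -> CONFLICT
i=5: L=echo=BASE, R=charlie -> take RIGHT -> charlie
i=6: L=echo=BASE, R=alpha -> take RIGHT -> alpha
i=7: L=delta=BASE, R=bravo -> take RIGHT -> bravo
Conflict count: 3

Answer: 3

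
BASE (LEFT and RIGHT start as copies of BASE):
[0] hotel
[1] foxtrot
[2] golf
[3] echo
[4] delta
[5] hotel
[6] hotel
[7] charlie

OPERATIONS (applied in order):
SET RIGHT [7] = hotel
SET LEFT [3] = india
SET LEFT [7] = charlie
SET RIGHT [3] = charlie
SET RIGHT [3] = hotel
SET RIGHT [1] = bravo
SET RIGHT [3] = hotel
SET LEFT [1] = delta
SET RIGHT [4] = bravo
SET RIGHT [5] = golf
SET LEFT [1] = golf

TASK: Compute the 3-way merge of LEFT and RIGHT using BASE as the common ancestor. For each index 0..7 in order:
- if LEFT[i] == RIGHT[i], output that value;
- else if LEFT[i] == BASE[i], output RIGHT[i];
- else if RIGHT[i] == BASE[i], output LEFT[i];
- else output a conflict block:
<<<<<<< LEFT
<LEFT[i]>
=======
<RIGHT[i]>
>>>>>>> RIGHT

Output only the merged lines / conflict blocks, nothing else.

Answer: hotel
<<<<<<< LEFT
golf
=======
bravo
>>>>>>> RIGHT
golf
<<<<<<< LEFT
india
=======
hotel
>>>>>>> RIGHT
bravo
golf
hotel
hotel

Derivation:
Final LEFT:  [hotel, golf, golf, india, delta, hotel, hotel, charlie]
Final RIGHT: [hotel, bravo, golf, hotel, bravo, golf, hotel, hotel]
i=0: L=hotel R=hotel -> agree -> hotel
i=1: BASE=foxtrot L=golf R=bravo all differ -> CONFLICT
i=2: L=golf R=golf -> agree -> golf
i=3: BASE=echo L=india R=hotel all differ -> CONFLICT
i=4: L=delta=BASE, R=bravo -> take RIGHT -> bravo
i=5: L=hotel=BASE, R=golf -> take RIGHT -> golf
i=6: L=hotel R=hotel -> agree -> hotel
i=7: L=charlie=BASE, R=hotel -> take RIGHT -> hotel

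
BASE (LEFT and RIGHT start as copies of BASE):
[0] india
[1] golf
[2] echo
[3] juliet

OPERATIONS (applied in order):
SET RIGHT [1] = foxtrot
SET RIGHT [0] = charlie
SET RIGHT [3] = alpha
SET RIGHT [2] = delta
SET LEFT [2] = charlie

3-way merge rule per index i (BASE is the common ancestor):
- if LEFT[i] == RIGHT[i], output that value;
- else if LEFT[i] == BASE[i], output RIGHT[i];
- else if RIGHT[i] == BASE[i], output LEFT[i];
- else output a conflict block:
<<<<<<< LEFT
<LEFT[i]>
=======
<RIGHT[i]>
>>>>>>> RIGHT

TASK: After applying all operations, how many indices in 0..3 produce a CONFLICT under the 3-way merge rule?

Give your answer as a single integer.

Answer: 1

Derivation:
Final LEFT:  [india, golf, charlie, juliet]
Final RIGHT: [charlie, foxtrot, delta, alpha]
i=0: L=india=BASE, R=charlie -> take RIGHT -> charlie
i=1: L=golf=BASE, R=foxtrot -> take RIGHT -> foxtrot
i=2: BASE=echo L=charlie R=delta all differ -> CONFLICT
i=3: L=juliet=BASE, R=alpha -> take RIGHT -> alpha
Conflict count: 1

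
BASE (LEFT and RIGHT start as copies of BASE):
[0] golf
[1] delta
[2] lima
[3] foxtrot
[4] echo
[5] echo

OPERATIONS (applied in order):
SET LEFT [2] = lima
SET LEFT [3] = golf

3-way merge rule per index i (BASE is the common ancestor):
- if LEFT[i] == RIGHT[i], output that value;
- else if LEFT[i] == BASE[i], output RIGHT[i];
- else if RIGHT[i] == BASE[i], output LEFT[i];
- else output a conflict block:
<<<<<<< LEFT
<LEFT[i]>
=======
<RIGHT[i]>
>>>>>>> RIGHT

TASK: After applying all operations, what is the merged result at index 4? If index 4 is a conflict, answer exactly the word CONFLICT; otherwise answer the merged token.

Final LEFT:  [golf, delta, lima, golf, echo, echo]
Final RIGHT: [golf, delta, lima, foxtrot, echo, echo]
i=0: L=golf R=golf -> agree -> golf
i=1: L=delta R=delta -> agree -> delta
i=2: L=lima R=lima -> agree -> lima
i=3: L=golf, R=foxtrot=BASE -> take LEFT -> golf
i=4: L=echo R=echo -> agree -> echo
i=5: L=echo R=echo -> agree -> echo
Index 4 -> echo

Answer: echo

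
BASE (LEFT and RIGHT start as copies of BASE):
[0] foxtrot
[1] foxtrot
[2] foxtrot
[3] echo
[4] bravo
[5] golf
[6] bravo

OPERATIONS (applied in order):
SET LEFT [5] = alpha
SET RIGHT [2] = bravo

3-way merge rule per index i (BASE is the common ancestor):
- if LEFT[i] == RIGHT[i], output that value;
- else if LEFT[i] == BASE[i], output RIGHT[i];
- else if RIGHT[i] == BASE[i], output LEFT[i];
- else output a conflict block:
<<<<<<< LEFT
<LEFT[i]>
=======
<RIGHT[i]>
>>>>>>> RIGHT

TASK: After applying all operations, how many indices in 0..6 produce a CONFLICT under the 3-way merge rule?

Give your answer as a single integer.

Answer: 0

Derivation:
Final LEFT:  [foxtrot, foxtrot, foxtrot, echo, bravo, alpha, bravo]
Final RIGHT: [foxtrot, foxtrot, bravo, echo, bravo, golf, bravo]
i=0: L=foxtrot R=foxtrot -> agree -> foxtrot
i=1: L=foxtrot R=foxtrot -> agree -> foxtrot
i=2: L=foxtrot=BASE, R=bravo -> take RIGHT -> bravo
i=3: L=echo R=echo -> agree -> echo
i=4: L=bravo R=bravo -> agree -> bravo
i=5: L=alpha, R=golf=BASE -> take LEFT -> alpha
i=6: L=bravo R=bravo -> agree -> bravo
Conflict count: 0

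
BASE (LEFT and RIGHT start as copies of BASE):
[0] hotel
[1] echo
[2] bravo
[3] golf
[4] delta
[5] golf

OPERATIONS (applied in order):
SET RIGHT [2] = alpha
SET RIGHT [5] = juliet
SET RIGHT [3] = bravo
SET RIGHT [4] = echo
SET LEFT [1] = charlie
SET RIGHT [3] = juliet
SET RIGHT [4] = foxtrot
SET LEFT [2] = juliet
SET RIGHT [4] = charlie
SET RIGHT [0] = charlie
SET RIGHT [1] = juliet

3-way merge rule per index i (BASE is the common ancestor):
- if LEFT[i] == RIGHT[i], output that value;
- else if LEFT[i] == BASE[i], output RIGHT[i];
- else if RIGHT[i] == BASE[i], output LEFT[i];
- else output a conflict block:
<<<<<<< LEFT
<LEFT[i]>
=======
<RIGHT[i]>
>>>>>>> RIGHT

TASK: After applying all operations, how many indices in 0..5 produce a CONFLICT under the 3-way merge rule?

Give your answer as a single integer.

Answer: 2

Derivation:
Final LEFT:  [hotel, charlie, juliet, golf, delta, golf]
Final RIGHT: [charlie, juliet, alpha, juliet, charlie, juliet]
i=0: L=hotel=BASE, R=charlie -> take RIGHT -> charlie
i=1: BASE=echo L=charlie R=juliet all differ -> CONFLICT
i=2: BASE=bravo L=juliet R=alpha all differ -> CONFLICT
i=3: L=golf=BASE, R=juliet -> take RIGHT -> juliet
i=4: L=delta=BASE, R=charlie -> take RIGHT -> charlie
i=5: L=golf=BASE, R=juliet -> take RIGHT -> juliet
Conflict count: 2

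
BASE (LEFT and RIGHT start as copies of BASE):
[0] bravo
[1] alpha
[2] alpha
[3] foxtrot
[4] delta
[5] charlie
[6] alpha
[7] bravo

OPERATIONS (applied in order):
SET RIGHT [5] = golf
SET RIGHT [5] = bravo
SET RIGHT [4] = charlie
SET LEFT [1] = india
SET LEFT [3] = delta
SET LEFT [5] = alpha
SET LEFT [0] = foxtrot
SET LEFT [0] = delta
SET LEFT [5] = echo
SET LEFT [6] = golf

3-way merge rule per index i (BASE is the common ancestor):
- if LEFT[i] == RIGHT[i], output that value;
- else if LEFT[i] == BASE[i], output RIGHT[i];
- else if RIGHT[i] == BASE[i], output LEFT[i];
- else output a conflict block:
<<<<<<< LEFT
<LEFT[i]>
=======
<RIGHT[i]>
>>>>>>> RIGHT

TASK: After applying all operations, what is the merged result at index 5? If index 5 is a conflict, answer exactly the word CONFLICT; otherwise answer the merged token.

Answer: CONFLICT

Derivation:
Final LEFT:  [delta, india, alpha, delta, delta, echo, golf, bravo]
Final RIGHT: [bravo, alpha, alpha, foxtrot, charlie, bravo, alpha, bravo]
i=0: L=delta, R=bravo=BASE -> take LEFT -> delta
i=1: L=india, R=alpha=BASE -> take LEFT -> india
i=2: L=alpha R=alpha -> agree -> alpha
i=3: L=delta, R=foxtrot=BASE -> take LEFT -> delta
i=4: L=delta=BASE, R=charlie -> take RIGHT -> charlie
i=5: BASE=charlie L=echo R=bravo all differ -> CONFLICT
i=6: L=golf, R=alpha=BASE -> take LEFT -> golf
i=7: L=bravo R=bravo -> agree -> bravo
Index 5 -> CONFLICT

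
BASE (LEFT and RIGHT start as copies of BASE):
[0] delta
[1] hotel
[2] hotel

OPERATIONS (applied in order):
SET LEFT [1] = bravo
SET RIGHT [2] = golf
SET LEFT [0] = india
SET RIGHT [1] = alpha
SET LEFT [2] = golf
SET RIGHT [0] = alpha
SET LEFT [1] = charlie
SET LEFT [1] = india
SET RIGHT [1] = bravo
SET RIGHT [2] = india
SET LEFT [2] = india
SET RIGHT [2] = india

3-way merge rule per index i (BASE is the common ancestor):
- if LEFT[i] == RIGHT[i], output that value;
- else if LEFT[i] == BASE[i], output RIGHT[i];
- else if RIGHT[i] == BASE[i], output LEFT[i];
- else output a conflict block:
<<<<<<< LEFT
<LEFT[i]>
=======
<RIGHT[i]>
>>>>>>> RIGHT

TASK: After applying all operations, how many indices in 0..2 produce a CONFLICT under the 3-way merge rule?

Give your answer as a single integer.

Final LEFT:  [india, india, india]
Final RIGHT: [alpha, bravo, india]
i=0: BASE=delta L=india R=alpha all differ -> CONFLICT
i=1: BASE=hotel L=india R=bravo all differ -> CONFLICT
i=2: L=india R=india -> agree -> india
Conflict count: 2

Answer: 2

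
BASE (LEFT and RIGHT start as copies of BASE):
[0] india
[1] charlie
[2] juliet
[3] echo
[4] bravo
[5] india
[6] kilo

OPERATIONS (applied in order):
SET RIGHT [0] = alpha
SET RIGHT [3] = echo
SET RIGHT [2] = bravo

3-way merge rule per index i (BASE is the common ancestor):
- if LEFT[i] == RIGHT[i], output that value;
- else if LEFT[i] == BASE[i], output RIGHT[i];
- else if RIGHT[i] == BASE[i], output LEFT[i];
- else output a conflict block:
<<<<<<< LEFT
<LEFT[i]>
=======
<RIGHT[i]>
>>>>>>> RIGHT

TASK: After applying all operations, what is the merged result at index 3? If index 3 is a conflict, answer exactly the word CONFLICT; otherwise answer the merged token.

Answer: echo

Derivation:
Final LEFT:  [india, charlie, juliet, echo, bravo, india, kilo]
Final RIGHT: [alpha, charlie, bravo, echo, bravo, india, kilo]
i=0: L=india=BASE, R=alpha -> take RIGHT -> alpha
i=1: L=charlie R=charlie -> agree -> charlie
i=2: L=juliet=BASE, R=bravo -> take RIGHT -> bravo
i=3: L=echo R=echo -> agree -> echo
i=4: L=bravo R=bravo -> agree -> bravo
i=5: L=india R=india -> agree -> india
i=6: L=kilo R=kilo -> agree -> kilo
Index 3 -> echo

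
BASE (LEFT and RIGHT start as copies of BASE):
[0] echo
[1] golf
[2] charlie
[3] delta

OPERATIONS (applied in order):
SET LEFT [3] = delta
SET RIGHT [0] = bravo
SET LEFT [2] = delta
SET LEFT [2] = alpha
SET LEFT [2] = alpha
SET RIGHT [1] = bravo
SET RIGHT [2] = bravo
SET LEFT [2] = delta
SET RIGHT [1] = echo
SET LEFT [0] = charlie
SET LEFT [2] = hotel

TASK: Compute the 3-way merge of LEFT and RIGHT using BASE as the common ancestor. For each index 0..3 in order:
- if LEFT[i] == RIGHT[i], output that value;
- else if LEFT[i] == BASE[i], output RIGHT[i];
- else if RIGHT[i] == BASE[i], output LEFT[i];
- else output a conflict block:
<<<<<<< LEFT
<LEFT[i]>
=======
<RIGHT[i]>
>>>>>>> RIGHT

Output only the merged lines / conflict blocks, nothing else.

Answer: <<<<<<< LEFT
charlie
=======
bravo
>>>>>>> RIGHT
echo
<<<<<<< LEFT
hotel
=======
bravo
>>>>>>> RIGHT
delta

Derivation:
Final LEFT:  [charlie, golf, hotel, delta]
Final RIGHT: [bravo, echo, bravo, delta]
i=0: BASE=echo L=charlie R=bravo all differ -> CONFLICT
i=1: L=golf=BASE, R=echo -> take RIGHT -> echo
i=2: BASE=charlie L=hotel R=bravo all differ -> CONFLICT
i=3: L=delta R=delta -> agree -> delta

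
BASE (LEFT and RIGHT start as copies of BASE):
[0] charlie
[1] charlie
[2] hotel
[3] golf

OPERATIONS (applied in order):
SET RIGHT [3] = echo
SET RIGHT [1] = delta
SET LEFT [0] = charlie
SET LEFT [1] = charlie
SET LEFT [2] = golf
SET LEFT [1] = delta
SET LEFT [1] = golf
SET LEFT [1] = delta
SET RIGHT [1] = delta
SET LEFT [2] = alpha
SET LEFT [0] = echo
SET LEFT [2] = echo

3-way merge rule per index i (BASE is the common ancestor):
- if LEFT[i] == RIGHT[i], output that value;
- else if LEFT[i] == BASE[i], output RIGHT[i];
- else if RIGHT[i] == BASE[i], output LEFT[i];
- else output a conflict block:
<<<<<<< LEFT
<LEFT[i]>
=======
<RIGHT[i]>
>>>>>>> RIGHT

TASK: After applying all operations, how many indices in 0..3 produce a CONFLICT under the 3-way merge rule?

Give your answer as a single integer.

Final LEFT:  [echo, delta, echo, golf]
Final RIGHT: [charlie, delta, hotel, echo]
i=0: L=echo, R=charlie=BASE -> take LEFT -> echo
i=1: L=delta R=delta -> agree -> delta
i=2: L=echo, R=hotel=BASE -> take LEFT -> echo
i=3: L=golf=BASE, R=echo -> take RIGHT -> echo
Conflict count: 0

Answer: 0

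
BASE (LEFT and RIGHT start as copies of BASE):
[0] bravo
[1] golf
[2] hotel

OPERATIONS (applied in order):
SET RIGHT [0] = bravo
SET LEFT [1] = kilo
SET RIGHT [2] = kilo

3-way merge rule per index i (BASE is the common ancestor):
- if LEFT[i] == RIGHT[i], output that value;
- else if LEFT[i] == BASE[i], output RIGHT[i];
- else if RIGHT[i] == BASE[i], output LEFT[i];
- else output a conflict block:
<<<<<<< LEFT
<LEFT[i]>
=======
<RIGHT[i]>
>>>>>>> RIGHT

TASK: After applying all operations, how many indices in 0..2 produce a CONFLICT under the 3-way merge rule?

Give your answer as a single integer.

Answer: 0

Derivation:
Final LEFT:  [bravo, kilo, hotel]
Final RIGHT: [bravo, golf, kilo]
i=0: L=bravo R=bravo -> agree -> bravo
i=1: L=kilo, R=golf=BASE -> take LEFT -> kilo
i=2: L=hotel=BASE, R=kilo -> take RIGHT -> kilo
Conflict count: 0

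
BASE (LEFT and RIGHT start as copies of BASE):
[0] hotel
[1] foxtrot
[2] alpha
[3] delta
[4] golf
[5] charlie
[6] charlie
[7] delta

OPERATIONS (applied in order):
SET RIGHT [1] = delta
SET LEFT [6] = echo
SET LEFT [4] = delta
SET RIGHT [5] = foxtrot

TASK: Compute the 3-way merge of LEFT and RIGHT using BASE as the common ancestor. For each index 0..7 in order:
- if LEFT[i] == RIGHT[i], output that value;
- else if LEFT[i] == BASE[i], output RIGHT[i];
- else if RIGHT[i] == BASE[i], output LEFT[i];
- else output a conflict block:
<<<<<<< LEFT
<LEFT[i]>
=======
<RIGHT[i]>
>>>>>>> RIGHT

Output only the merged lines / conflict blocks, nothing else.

Answer: hotel
delta
alpha
delta
delta
foxtrot
echo
delta

Derivation:
Final LEFT:  [hotel, foxtrot, alpha, delta, delta, charlie, echo, delta]
Final RIGHT: [hotel, delta, alpha, delta, golf, foxtrot, charlie, delta]
i=0: L=hotel R=hotel -> agree -> hotel
i=1: L=foxtrot=BASE, R=delta -> take RIGHT -> delta
i=2: L=alpha R=alpha -> agree -> alpha
i=3: L=delta R=delta -> agree -> delta
i=4: L=delta, R=golf=BASE -> take LEFT -> delta
i=5: L=charlie=BASE, R=foxtrot -> take RIGHT -> foxtrot
i=6: L=echo, R=charlie=BASE -> take LEFT -> echo
i=7: L=delta R=delta -> agree -> delta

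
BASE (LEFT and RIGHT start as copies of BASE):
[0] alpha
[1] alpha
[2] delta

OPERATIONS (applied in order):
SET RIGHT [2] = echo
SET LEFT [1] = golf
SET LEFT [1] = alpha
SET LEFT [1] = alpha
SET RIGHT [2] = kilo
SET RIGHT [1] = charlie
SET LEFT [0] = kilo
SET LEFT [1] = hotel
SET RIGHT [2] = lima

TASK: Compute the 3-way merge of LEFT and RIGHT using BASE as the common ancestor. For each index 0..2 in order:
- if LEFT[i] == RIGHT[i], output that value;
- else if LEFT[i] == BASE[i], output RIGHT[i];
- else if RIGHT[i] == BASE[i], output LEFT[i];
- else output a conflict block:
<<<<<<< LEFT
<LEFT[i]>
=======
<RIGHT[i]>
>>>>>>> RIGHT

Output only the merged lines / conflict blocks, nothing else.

Answer: kilo
<<<<<<< LEFT
hotel
=======
charlie
>>>>>>> RIGHT
lima

Derivation:
Final LEFT:  [kilo, hotel, delta]
Final RIGHT: [alpha, charlie, lima]
i=0: L=kilo, R=alpha=BASE -> take LEFT -> kilo
i=1: BASE=alpha L=hotel R=charlie all differ -> CONFLICT
i=2: L=delta=BASE, R=lima -> take RIGHT -> lima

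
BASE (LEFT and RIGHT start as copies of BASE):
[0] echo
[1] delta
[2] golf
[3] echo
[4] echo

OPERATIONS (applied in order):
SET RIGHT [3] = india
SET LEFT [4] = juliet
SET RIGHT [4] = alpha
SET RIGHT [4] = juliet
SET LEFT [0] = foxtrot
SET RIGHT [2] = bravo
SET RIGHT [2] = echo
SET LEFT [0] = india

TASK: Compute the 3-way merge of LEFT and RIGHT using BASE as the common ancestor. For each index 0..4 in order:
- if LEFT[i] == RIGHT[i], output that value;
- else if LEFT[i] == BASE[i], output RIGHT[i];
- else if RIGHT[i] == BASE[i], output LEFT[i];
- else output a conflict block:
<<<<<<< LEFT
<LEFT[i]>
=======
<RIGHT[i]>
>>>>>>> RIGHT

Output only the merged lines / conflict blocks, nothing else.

Answer: india
delta
echo
india
juliet

Derivation:
Final LEFT:  [india, delta, golf, echo, juliet]
Final RIGHT: [echo, delta, echo, india, juliet]
i=0: L=india, R=echo=BASE -> take LEFT -> india
i=1: L=delta R=delta -> agree -> delta
i=2: L=golf=BASE, R=echo -> take RIGHT -> echo
i=3: L=echo=BASE, R=india -> take RIGHT -> india
i=4: L=juliet R=juliet -> agree -> juliet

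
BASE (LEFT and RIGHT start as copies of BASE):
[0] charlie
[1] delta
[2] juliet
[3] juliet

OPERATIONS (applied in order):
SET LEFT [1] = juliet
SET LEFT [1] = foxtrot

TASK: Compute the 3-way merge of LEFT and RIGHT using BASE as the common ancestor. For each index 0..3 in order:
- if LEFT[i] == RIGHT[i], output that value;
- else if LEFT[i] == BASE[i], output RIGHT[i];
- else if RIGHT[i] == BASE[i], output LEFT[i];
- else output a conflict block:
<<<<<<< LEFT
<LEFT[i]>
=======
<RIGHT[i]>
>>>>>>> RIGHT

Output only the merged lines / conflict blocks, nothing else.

Answer: charlie
foxtrot
juliet
juliet

Derivation:
Final LEFT:  [charlie, foxtrot, juliet, juliet]
Final RIGHT: [charlie, delta, juliet, juliet]
i=0: L=charlie R=charlie -> agree -> charlie
i=1: L=foxtrot, R=delta=BASE -> take LEFT -> foxtrot
i=2: L=juliet R=juliet -> agree -> juliet
i=3: L=juliet R=juliet -> agree -> juliet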